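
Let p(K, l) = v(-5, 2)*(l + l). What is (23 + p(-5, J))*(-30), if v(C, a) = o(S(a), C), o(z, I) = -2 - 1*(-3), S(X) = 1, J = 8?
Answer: -1170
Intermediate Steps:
o(z, I) = 1 (o(z, I) = -2 + 3 = 1)
v(C, a) = 1
p(K, l) = 2*l (p(K, l) = 1*(l + l) = 1*(2*l) = 2*l)
(23 + p(-5, J))*(-30) = (23 + 2*8)*(-30) = (23 + 16)*(-30) = 39*(-30) = -1170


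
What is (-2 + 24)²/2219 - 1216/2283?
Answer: -1593332/5065977 ≈ -0.31452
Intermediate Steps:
(-2 + 24)²/2219 - 1216/2283 = 22²*(1/2219) - 1216*1/2283 = 484*(1/2219) - 1216/2283 = 484/2219 - 1216/2283 = -1593332/5065977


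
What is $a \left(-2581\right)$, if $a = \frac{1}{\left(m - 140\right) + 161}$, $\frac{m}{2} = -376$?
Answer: $\frac{2581}{731} \approx 3.5308$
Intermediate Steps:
$m = -752$ ($m = 2 \left(-376\right) = -752$)
$a = - \frac{1}{731}$ ($a = \frac{1}{\left(-752 - 140\right) + 161} = \frac{1}{-892 + 161} = \frac{1}{-731} = - \frac{1}{731} \approx -0.001368$)
$a \left(-2581\right) = \left(- \frac{1}{731}\right) \left(-2581\right) = \frac{2581}{731}$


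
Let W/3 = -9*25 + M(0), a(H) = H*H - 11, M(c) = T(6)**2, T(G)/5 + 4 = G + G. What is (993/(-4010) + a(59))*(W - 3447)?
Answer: 4716746673/2005 ≈ 2.3525e+6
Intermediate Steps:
T(G) = -20 + 10*G (T(G) = -20 + 5*(G + G) = -20 + 5*(2*G) = -20 + 10*G)
M(c) = 1600 (M(c) = (-20 + 10*6)**2 = (-20 + 60)**2 = 40**2 = 1600)
a(H) = -11 + H**2 (a(H) = H**2 - 11 = -11 + H**2)
W = 4125 (W = 3*(-9*25 + 1600) = 3*(-225 + 1600) = 3*1375 = 4125)
(993/(-4010) + a(59))*(W - 3447) = (993/(-4010) + (-11 + 59**2))*(4125 - 3447) = (993*(-1/4010) + (-11 + 3481))*678 = (-993/4010 + 3470)*678 = (13913707/4010)*678 = 4716746673/2005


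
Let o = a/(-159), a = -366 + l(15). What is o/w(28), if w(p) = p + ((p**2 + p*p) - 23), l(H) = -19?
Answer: 35/22737 ≈ 0.0015393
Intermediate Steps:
a = -385 (a = -366 - 19 = -385)
w(p) = -23 + p + 2*p**2 (w(p) = p + ((p**2 + p**2) - 23) = p + (2*p**2 - 23) = p + (-23 + 2*p**2) = -23 + p + 2*p**2)
o = 385/159 (o = -385/(-159) = -385*(-1/159) = 385/159 ≈ 2.4214)
o/w(28) = 385/(159*(-23 + 28 + 2*28**2)) = 385/(159*(-23 + 28 + 2*784)) = 385/(159*(-23 + 28 + 1568)) = (385/159)/1573 = (385/159)*(1/1573) = 35/22737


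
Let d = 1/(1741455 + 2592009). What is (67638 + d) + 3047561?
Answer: 13499602719337/4333464 ≈ 3.1152e+6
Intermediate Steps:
d = 1/4333464 ≈ 2.3076e-7
(67638 + d) + 3047561 = (67638 + 1/4333464) + 3047561 = 293106838033/4333464 + 3047561 = 13499602719337/4333464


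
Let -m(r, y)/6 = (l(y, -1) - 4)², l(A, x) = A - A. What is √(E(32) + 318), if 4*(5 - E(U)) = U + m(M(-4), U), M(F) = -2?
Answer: √339 ≈ 18.412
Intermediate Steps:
l(A, x) = 0
m(r, y) = -96 (m(r, y) = -6*(0 - 4)² = -6*(-4)² = -6*16 = -96)
E(U) = 29 - U/4 (E(U) = 5 - (U - 96)/4 = 5 - (-96 + U)/4 = 5 + (24 - U/4) = 29 - U/4)
√(E(32) + 318) = √((29 - ¼*32) + 318) = √((29 - 8) + 318) = √(21 + 318) = √339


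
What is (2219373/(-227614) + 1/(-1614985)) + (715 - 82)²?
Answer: 147286965773567291/367593195790 ≈ 4.0068e+5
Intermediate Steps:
(2219373/(-227614) + 1/(-1614985)) + (715 - 82)² = (2219373*(-1/227614) - 1/1614985) + 633² = (-2219373/227614 - 1/1614985) + 400689 = -3584254332019/367593195790 + 400689 = 147286965773567291/367593195790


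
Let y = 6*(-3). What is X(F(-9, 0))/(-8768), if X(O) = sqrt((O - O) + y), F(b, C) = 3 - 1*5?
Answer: -3*I*sqrt(2)/8768 ≈ -0.00048388*I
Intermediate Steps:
F(b, C) = -2 (F(b, C) = 3 - 5 = -2)
y = -18
X(O) = 3*I*sqrt(2) (X(O) = sqrt((O - O) - 18) = sqrt(0 - 18) = sqrt(-18) = 3*I*sqrt(2))
X(F(-9, 0))/(-8768) = (3*I*sqrt(2))/(-8768) = (3*I*sqrt(2))*(-1/8768) = -3*I*sqrt(2)/8768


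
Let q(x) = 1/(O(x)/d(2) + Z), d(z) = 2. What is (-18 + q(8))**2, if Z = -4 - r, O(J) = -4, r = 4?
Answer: 32761/100 ≈ 327.61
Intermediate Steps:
Z = -8 (Z = -4 - 1*4 = -4 - 4 = -8)
q(x) = -1/10 (q(x) = 1/(-4/2 - 8) = 1/(-4*1/2 - 8) = 1/(-2 - 8) = 1/(-10) = -1/10)
(-18 + q(8))**2 = (-18 - 1/10)**2 = (-181/10)**2 = 32761/100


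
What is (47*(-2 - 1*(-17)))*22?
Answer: 15510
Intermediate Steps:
(47*(-2 - 1*(-17)))*22 = (47*(-2 + 17))*22 = (47*15)*22 = 705*22 = 15510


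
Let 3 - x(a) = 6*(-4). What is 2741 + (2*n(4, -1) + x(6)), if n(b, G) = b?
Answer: 2776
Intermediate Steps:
x(a) = 27 (x(a) = 3 - 6*(-4) = 3 - 1*(-24) = 3 + 24 = 27)
2741 + (2*n(4, -1) + x(6)) = 2741 + (2*4 + 27) = 2741 + (8 + 27) = 2741 + 35 = 2776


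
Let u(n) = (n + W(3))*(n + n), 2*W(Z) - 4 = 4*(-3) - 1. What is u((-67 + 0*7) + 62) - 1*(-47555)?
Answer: 47650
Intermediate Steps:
W(Z) = -9/2 (W(Z) = 2 + (4*(-3) - 1)/2 = 2 + (-12 - 1)/2 = 2 + (½)*(-13) = 2 - 13/2 = -9/2)
u(n) = 2*n*(-9/2 + n) (u(n) = (n - 9/2)*(n + n) = (-9/2 + n)*(2*n) = 2*n*(-9/2 + n))
u((-67 + 0*7) + 62) - 1*(-47555) = ((-67 + 0*7) + 62)*(-9 + 2*((-67 + 0*7) + 62)) - 1*(-47555) = ((-67 + 0) + 62)*(-9 + 2*((-67 + 0) + 62)) + 47555 = (-67 + 62)*(-9 + 2*(-67 + 62)) + 47555 = -5*(-9 + 2*(-5)) + 47555 = -5*(-9 - 10) + 47555 = -5*(-19) + 47555 = 95 + 47555 = 47650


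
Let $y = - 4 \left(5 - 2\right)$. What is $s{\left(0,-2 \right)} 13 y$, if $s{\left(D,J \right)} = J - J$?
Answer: $0$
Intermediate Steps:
$y = -12$ ($y = \left(-4\right) 3 = -12$)
$s{\left(D,J \right)} = 0$
$s{\left(0,-2 \right)} 13 y = 0 \cdot 13 \left(-12\right) = 0 \left(-12\right) = 0$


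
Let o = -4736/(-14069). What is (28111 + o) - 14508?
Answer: 191385343/14069 ≈ 13603.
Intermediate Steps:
o = 4736/14069 (o = -4736*(-1/14069) = 4736/14069 ≈ 0.33663)
(28111 + o) - 14508 = (28111 + 4736/14069) - 14508 = 395498395/14069 - 14508 = 191385343/14069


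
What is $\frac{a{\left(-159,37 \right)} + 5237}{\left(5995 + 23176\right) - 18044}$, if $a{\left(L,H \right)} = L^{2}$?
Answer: $\frac{30518}{11127} \approx 2.7427$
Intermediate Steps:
$\frac{a{\left(-159,37 \right)} + 5237}{\left(5995 + 23176\right) - 18044} = \frac{\left(-159\right)^{2} + 5237}{\left(5995 + 23176\right) - 18044} = \frac{25281 + 5237}{29171 - 18044} = \frac{30518}{11127}$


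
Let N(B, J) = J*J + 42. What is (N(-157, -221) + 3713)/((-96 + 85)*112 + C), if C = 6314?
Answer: 8766/847 ≈ 10.349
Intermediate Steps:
N(B, J) = 42 + J² (N(B, J) = J² + 42 = 42 + J²)
(N(-157, -221) + 3713)/((-96 + 85)*112 + C) = ((42 + (-221)²) + 3713)/((-96 + 85)*112 + 6314) = ((42 + 48841) + 3713)/(-11*112 + 6314) = (48883 + 3713)/(-1232 + 6314) = 52596/5082 = 52596*(1/5082) = 8766/847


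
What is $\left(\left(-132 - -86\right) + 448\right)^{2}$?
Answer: $161604$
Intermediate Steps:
$\left(\left(-132 - -86\right) + 448\right)^{2} = \left(\left(-132 + 86\right) + 448\right)^{2} = \left(-46 + 448\right)^{2} = 402^{2} = 161604$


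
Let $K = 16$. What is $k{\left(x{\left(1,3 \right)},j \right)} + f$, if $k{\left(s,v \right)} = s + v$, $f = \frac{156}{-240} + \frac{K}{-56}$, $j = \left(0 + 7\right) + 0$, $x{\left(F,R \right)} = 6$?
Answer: $\frac{1689}{140} \approx 12.064$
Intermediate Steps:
$j = 7$ ($j = 7 + 0 = 7$)
$f = - \frac{131}{140}$ ($f = \frac{156}{-240} + \frac{16}{-56} = 156 \left(- \frac{1}{240}\right) + 16 \left(- \frac{1}{56}\right) = - \frac{13}{20} - \frac{2}{7} = - \frac{131}{140} \approx -0.93571$)
$k{\left(x{\left(1,3 \right)},j \right)} + f = \left(6 + 7\right) - \frac{131}{140} = 13 - \frac{131}{140} = \frac{1689}{140}$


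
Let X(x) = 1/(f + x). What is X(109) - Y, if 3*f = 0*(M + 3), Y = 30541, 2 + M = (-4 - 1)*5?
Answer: -3328968/109 ≈ -30541.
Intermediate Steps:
M = -27 (M = -2 + (-4 - 1)*5 = -2 - 5*5 = -2 - 25 = -27)
f = 0 (f = (0*(-27 + 3))/3 = (0*(-24))/3 = (1/3)*0 = 0)
X(x) = 1/x (X(x) = 1/(0 + x) = 1/x)
X(109) - Y = 1/109 - 1*30541 = 1/109 - 30541 = -3328968/109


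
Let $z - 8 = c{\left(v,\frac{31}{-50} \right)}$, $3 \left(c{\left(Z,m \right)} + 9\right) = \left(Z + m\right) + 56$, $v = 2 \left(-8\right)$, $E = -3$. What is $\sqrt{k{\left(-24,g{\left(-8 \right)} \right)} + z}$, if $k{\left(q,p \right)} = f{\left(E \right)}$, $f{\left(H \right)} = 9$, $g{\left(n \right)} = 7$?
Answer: $\frac{\sqrt{19014}}{30} \approx 4.5964$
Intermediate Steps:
$v = -16$
$c{\left(Z,m \right)} = \frac{29}{3} + \frac{Z}{3} + \frac{m}{3}$ ($c{\left(Z,m \right)} = -9 + \frac{\left(Z + m\right) + 56}{3} = -9 + \frac{56 + Z + m}{3} = -9 + \left(\frac{56}{3} + \frac{Z}{3} + \frac{m}{3}\right) = \frac{29}{3} + \frac{Z}{3} + \frac{m}{3}$)
$k{\left(q,p \right)} = 9$
$z = \frac{1819}{150}$ ($z = 8 + \left(\frac{29}{3} + \frac{1}{3} \left(-16\right) + \frac{31 \frac{1}{-50}}{3}\right) = 8 + \left(\frac{29}{3} - \frac{16}{3} + \frac{31 \left(- \frac{1}{50}\right)}{3}\right) = 8 + \left(\frac{29}{3} - \frac{16}{3} + \frac{1}{3} \left(- \frac{31}{50}\right)\right) = 8 - - \frac{619}{150} = 8 + \frac{619}{150} = \frac{1819}{150} \approx 12.127$)
$\sqrt{k{\left(-24,g{\left(-8 \right)} \right)} + z} = \sqrt{9 + \frac{1819}{150}} = \sqrt{\frac{3169}{150}} = \frac{\sqrt{19014}}{30}$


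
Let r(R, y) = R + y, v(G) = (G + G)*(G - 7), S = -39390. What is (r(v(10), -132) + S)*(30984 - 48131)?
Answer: 676654914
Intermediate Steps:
v(G) = 2*G*(-7 + G) (v(G) = (2*G)*(-7 + G) = 2*G*(-7 + G))
(r(v(10), -132) + S)*(30984 - 48131) = ((2*10*(-7 + 10) - 132) - 39390)*(30984 - 48131) = ((2*10*3 - 132) - 39390)*(-17147) = ((60 - 132) - 39390)*(-17147) = (-72 - 39390)*(-17147) = -39462*(-17147) = 676654914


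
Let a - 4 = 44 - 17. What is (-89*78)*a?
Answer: -215202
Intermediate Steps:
a = 31 (a = 4 + (44 - 17) = 4 + 27 = 31)
(-89*78)*a = -89*78*31 = -6942*31 = -215202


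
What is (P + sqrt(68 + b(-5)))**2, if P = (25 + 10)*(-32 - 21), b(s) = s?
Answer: 3441088 - 11130*sqrt(7) ≈ 3.4116e+6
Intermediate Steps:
P = -1855 (P = 35*(-53) = -1855)
(P + sqrt(68 + b(-5)))**2 = (-1855 + sqrt(68 - 5))**2 = (-1855 + sqrt(63))**2 = (-1855 + 3*sqrt(7))**2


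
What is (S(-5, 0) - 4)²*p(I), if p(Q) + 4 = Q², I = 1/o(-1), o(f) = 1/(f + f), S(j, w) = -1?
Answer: 0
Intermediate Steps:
o(f) = 1/(2*f)
I = -2 (I = 1/((½)/(-1)) = 1/((½)*(-1)) = 1/(-½) = -2)
p(Q) = -4 + Q²
(S(-5, 0) - 4)²*p(I) = (-1 - 4)²*(-4 + (-2)²) = (-5)²*(-4 + 4) = 25*0 = 0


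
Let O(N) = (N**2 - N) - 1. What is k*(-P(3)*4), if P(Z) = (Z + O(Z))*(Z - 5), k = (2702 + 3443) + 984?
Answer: 456256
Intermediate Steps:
O(N) = -1 + N**2 - N
k = 7129 (k = 6145 + 984 = 7129)
P(Z) = (-1 + Z**2)*(-5 + Z) (P(Z) = (Z + (-1 + Z**2 - Z))*(Z - 5) = (-1 + Z**2)*(-5 + Z))
k*(-P(3)*4) = 7129*(-(5 + 3**3 - 1*3 - 5*3**2)*4) = 7129*(-(5 + 27 - 3 - 5*9)*4) = 7129*(-(5 + 27 - 3 - 45)*4) = 7129*(-1*(-16)*4) = 7129*(16*4) = 7129*64 = 456256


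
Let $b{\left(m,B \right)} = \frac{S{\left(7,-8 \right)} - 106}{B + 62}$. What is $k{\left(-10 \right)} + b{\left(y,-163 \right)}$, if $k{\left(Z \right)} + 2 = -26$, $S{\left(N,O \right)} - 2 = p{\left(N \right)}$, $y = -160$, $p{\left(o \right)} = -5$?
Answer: $- \frac{2719}{101} \approx -26.921$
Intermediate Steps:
$S{\left(N,O \right)} = -3$ ($S{\left(N,O \right)} = 2 - 5 = -3$)
$b{\left(m,B \right)} = - \frac{109}{62 + B}$ ($b{\left(m,B \right)} = \frac{-3 - 106}{B + 62} = - \frac{109}{62 + B}$)
$k{\left(Z \right)} = -28$ ($k{\left(Z \right)} = -2 - 26 = -28$)
$k{\left(-10 \right)} + b{\left(y,-163 \right)} = -28 - \frac{109}{62 - 163} = -28 - \frac{109}{-101} = -28 - - \frac{109}{101} = -28 + \frac{109}{101} = - \frac{2719}{101}$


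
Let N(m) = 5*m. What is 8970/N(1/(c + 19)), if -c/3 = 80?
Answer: -396474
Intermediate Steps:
c = -240 (c = -3*80 = -240)
8970/N(1/(c + 19)) = 8970/((5/(-240 + 19))) = 8970/((5/(-221))) = 8970/((5*(-1/221))) = 8970/(-5/221) = 8970*(-221/5) = -396474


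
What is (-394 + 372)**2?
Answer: 484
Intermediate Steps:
(-394 + 372)**2 = (-22)**2 = 484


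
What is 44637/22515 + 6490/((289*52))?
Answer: 136154531/56392570 ≈ 2.4144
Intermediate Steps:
44637/22515 + 6490/((289*52)) = 44637*(1/22515) + 6490/15028 = 14879/7505 + 6490*(1/15028) = 14879/7505 + 3245/7514 = 136154531/56392570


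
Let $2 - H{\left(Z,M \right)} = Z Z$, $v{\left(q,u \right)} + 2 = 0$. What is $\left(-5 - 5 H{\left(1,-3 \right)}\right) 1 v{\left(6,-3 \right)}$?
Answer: $20$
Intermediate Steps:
$v{\left(q,u \right)} = -2$ ($v{\left(q,u \right)} = -2 + 0 = -2$)
$H{\left(Z,M \right)} = 2 - Z^{2}$ ($H{\left(Z,M \right)} = 2 - Z Z = 2 - Z^{2}$)
$\left(-5 - 5 H{\left(1,-3 \right)}\right) 1 v{\left(6,-3 \right)} = \left(-5 - 5 \left(2 - 1^{2}\right)\right) 1 \left(-2\right) = \left(-5 - 5 \left(2 - 1\right)\right) 1 \left(-2\right) = \left(-5 - 5\right) 1 \left(-2\right) = \left(-10\right) 1 \left(-2\right) = \left(-10\right) \left(-2\right) = 20$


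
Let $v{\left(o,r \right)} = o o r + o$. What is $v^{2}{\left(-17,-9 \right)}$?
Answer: $6853924$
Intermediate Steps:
$v{\left(o,r \right)} = o + r o^{2}$ ($v{\left(o,r \right)} = o^{2} r + o = r o^{2} + o = o + r o^{2}$)
$v^{2}{\left(-17,-9 \right)} = \left(- 17 \left(1 - -153\right)\right)^{2} = \left(- 17 \left(1 + 153\right)\right)^{2} = \left(\left(-17\right) 154\right)^{2} = \left(-2618\right)^{2} = 6853924$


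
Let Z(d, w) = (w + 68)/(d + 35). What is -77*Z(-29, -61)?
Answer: -539/6 ≈ -89.833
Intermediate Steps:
Z(d, w) = (68 + w)/(35 + d)
-77*Z(-29, -61) = -77*(68 - 61)/(35 - 29) = -77*7/6 = -539/6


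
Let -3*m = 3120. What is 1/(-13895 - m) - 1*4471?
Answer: -57474706/12855 ≈ -4471.0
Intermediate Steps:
m = -1040 (m = -⅓*3120 = -1040)
1/(-13895 - m) - 1*4471 = 1/(-13895 - 1*(-1040)) - 1*4471 = 1/(-13895 + 1040) - 4471 = 1/(-12855) - 4471 = -1/12855 - 4471 = -57474706/12855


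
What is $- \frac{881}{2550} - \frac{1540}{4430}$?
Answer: $- \frac{782983}{1129650} \approx -0.69312$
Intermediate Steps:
$- \frac{881}{2550} - \frac{1540}{4430} = \left(-881\right) \frac{1}{2550} - \frac{154}{443} = - \frac{881}{2550} - \frac{154}{443} = - \frac{782983}{1129650}$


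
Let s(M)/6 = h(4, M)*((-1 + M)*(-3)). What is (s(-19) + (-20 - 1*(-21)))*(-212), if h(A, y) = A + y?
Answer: 1144588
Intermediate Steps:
s(M) = 6*(3 - 3*M)*(4 + M) (s(M) = 6*((4 + M)*((-1 + M)*(-3))) = 6*((4 + M)*(3 - 3*M)) = 6*((3 - 3*M)*(4 + M)) = 6*(3 - 3*M)*(4 + M))
(s(-19) + (-20 - 1*(-21)))*(-212) = (-18*(-1 - 19)*(4 - 19) + (-20 - 1*(-21)))*(-212) = (-18*(-20)*(-15) + (-20 + 21))*(-212) = (-5400 + 1)*(-212) = -5399*(-212) = 1144588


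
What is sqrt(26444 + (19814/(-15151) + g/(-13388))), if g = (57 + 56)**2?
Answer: 73*sqrt(51038546463796453)/101420794 ≈ 162.61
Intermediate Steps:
g = 12769 (g = 113**2 = 12769)
sqrt(26444 + (19814/(-15151) + g/(-13388))) = sqrt(26444 + (19814/(-15151) + 12769/(-13388))) = sqrt(26444 + (19814*(-1/15151) + 12769*(-1/13388))) = sqrt(26444 + (-19814/15151 - 12769/13388)) = sqrt(26444 - 458732951/202841588) = sqrt(5363484220121/202841588) = 73*sqrt(51038546463796453)/101420794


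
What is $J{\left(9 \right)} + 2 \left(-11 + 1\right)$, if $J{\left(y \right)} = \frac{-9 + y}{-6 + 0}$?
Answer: $-20$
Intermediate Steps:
$J{\left(y \right)} = \frac{3}{2} - \frac{y}{6}$ ($J{\left(y \right)} = \frac{-9 + y}{-6} = \left(-9 + y\right) \left(- \frac{1}{6}\right) = \frac{3}{2} - \frac{y}{6}$)
$J{\left(9 \right)} + 2 \left(-11 + 1\right) = \left(\frac{3}{2} - \frac{3}{2}\right) + 2 \left(-11 + 1\right) = \left(\frac{3}{2} - \frac{3}{2}\right) + 2 \left(-10\right) = 0 - 20 = -20$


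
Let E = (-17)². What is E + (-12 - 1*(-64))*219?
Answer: 11677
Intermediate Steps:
E = 289
E + (-12 - 1*(-64))*219 = 289 + (-12 - 1*(-64))*219 = 289 + (-12 + 64)*219 = 289 + 52*219 = 289 + 11388 = 11677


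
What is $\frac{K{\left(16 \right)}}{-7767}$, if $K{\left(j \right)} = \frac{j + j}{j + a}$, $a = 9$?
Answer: $- \frac{32}{194175} \approx -0.0001648$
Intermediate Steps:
$K{\left(j \right)} = \frac{2 j}{9 + j}$ ($K{\left(j \right)} = \frac{j + j}{j + 9} = \frac{2 j}{9 + j}$)
$\frac{K{\left(16 \right)}}{-7767} = \frac{2 \cdot 16 \frac{1}{9 + 16}}{-7767} = 2 \cdot 16 \cdot \frac{1}{25} \left(- \frac{1}{7767}\right) = \frac{32}{25} \left(- \frac{1}{7767}\right) = - \frac{32}{194175}$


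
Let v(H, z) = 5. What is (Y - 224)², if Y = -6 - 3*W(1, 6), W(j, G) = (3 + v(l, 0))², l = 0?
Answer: 178084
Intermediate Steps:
W(j, G) = 64 (W(j, G) = (3 + 5)² = 8² = 64)
Y = -198 (Y = -6 - 3*64 = -6 - 192 = -198)
(Y - 224)² = (-198 - 224)² = (-422)² = 178084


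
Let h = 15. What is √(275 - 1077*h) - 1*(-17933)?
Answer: 17933 + 2*I*√3970 ≈ 17933.0 + 126.02*I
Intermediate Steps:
√(275 - 1077*h) - 1*(-17933) = √(275 - 1077*15) - 1*(-17933) = √(275 - 16155) + 17933 = √(-15880) + 17933 = 2*I*√3970 + 17933 = 17933 + 2*I*√3970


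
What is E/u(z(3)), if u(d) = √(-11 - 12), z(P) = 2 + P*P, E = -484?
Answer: 484*I*√23/23 ≈ 100.92*I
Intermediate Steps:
z(P) = 2 + P²
u(d) = I*√23 (u(d) = √(-23) = I*√23)
E/u(z(3)) = -484*(-I*√23/23) = -(-484)*I*√23/23 = 484*I*√23/23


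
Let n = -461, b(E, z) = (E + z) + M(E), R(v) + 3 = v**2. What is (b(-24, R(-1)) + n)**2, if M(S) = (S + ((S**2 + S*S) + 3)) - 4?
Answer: 409600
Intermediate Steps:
M(S) = -1 + S + 2*S**2 (M(S) = (S + ((S**2 + S**2) + 3)) - 4 = (S + (2*S**2 + 3)) - 4 = (S + (3 + 2*S**2)) - 4 = (3 + S + 2*S**2) - 4 = -1 + S + 2*S**2)
R(v) = -3 + v**2
b(E, z) = -1 + z + 2*E + 2*E**2 (b(E, z) = (E + z) + (-1 + E + 2*E**2) = -1 + z + 2*E + 2*E**2)
(b(-24, R(-1)) + n)**2 = ((-1 + (-3 + (-1)**2) + 2*(-24) + 2*(-24)**2) - 461)**2 = ((-1 + (-3 + 1) - 48 + 2*576) - 461)**2 = ((-1 - 2 - 48 + 1152) - 461)**2 = (1101 - 461)**2 = 640**2 = 409600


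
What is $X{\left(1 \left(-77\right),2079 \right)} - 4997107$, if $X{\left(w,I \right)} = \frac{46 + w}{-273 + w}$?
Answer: $- \frac{1748987419}{350} \approx -4.9971 \cdot 10^{6}$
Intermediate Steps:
$X{\left(w,I \right)} = \frac{46 + w}{-273 + w}$
$X{\left(1 \left(-77\right),2079 \right)} - 4997107 = \frac{46 + 1 \left(-77\right)}{-273 + 1 \left(-77\right)} - 4997107 = \frac{46 - 77}{-273 - 77} - 4997107 = \frac{1}{-350} \left(-31\right) - 4997107 = \left(- \frac{1}{350}\right) \left(-31\right) - 4997107 = \frac{31}{350} - 4997107 = - \frac{1748987419}{350}$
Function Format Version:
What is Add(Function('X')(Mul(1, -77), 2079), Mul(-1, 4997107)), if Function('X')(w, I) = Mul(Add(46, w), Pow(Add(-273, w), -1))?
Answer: Rational(-1748987419, 350) ≈ -4.9971e+6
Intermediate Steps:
Function('X')(w, I) = Mul(Pow(Add(-273, w), -1), Add(46, w))
Add(Function('X')(Mul(1, -77), 2079), Mul(-1, 4997107)) = Add(Mul(Pow(Add(-273, Mul(1, -77)), -1), Add(46, Mul(1, -77))), Mul(-1, 4997107)) = Add(Mul(Pow(Add(-273, -77), -1), Add(46, -77)), -4997107) = Add(Mul(Pow(-350, -1), -31), -4997107) = Add(Mul(Rational(-1, 350), -31), -4997107) = Add(Rational(31, 350), -4997107) = Rational(-1748987419, 350)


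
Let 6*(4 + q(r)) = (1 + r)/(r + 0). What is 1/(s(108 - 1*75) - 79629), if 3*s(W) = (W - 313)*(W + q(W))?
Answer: -297/24458453 ≈ -1.2143e-5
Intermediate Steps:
q(r) = -4 + (1 + r)/(6*r) (q(r) = -4 + ((1 + r)/(r + 0))/6 = -4 + ((1 + r)/r)/6 = -4 + (1 + r)/(6*r))
s(W) = (-313 + W)*(W + (1 - 23*W)/(6*W))/3 (s(W) = ((W - 313)*(W + (1 - 23*W)/(6*W)))/3 = ((-313 + W)*(W + (1 - 23*W)/(6*W)))/3 = (-313 + W)*(W + (1 - 23*W)/(6*W))/3)
1/(s(108 - 1*75) - 79629) = 1/((400 - 1901*(108 - 1*75)/18 - 313/(18*(108 - 1*75)) + (108 - 1*75)**2/3) - 79629) = 1/((400 - 1901*(108 - 75)/18 - 313/(18*(108 - 75)) + (108 - 75)**2/3) - 79629) = 1/((400 - 1901/18*33 - 313/18/33 + (1/3)*33**2) - 79629) = 1/((400 - 20911/6 - 313/18*1/33 + (1/3)*1089) - 79629) = 1/((400 - 20911/6 - 313/594 + 363) - 79629) = 1/(-808640/297 - 79629) = 1/(-24458453/297) = -297/24458453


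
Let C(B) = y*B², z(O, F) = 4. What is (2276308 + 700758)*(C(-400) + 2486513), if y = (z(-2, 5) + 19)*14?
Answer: 160780953630858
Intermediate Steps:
y = 322 (y = (4 + 19)*14 = 23*14 = 322)
C(B) = 322*B²
(2276308 + 700758)*(C(-400) + 2486513) = (2276308 + 700758)*(322*(-400)² + 2486513) = 2977066*(322*160000 + 2486513) = 2977066*(51520000 + 2486513) = 2977066*54006513 = 160780953630858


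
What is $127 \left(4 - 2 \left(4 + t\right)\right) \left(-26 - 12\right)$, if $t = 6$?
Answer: $77216$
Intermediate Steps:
$127 \left(4 - 2 \left(4 + t\right)\right) \left(-26 - 12\right) = 127 \left(4 - 2 \left(4 + 6\right)\right) \left(-26 - 12\right) = 127 \left(4 - 20\right) \left(-38\right) = 127 \left(\left(-16\right) \left(-38\right)\right) = 127 \cdot 608 = 77216$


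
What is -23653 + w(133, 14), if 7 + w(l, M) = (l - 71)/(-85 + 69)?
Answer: -189311/8 ≈ -23664.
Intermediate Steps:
w(l, M) = -41/16 - l/16 (w(l, M) = -7 + (l - 71)/(-85 + 69) = -7 + (-71 + l)/(-16) = -7 + (-71 + l)*(-1/16) = -7 + (71/16 - l/16) = -41/16 - l/16)
-23653 + w(133, 14) = -23653 + (-41/16 - 1/16*133) = -23653 + (-41/16 - 133/16) = -23653 - 87/8 = -189311/8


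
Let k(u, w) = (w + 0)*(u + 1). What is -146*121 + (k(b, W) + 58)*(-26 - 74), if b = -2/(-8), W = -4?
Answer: -22966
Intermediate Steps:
b = ¼ (b = -2*(-⅛) = ¼ ≈ 0.25000)
k(u, w) = w*(1 + u)
-146*121 + (k(b, W) + 58)*(-26 - 74) = -146*121 + (-4*(1 + ¼) + 58)*(-26 - 74) = -17666 + (-4*5/4 + 58)*(-100) = -17666 + (-5 + 58)*(-100) = -17666 + 53*(-100) = -17666 - 5300 = -22966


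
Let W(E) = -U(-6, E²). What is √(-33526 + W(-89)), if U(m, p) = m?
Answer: 4*I*√2095 ≈ 183.08*I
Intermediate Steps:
W(E) = 6 (W(E) = -1*(-6) = 6)
√(-33526 + W(-89)) = √(-33526 + 6) = √(-33520) = 4*I*√2095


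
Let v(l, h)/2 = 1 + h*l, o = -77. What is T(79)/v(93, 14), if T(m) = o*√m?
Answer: -77*√79/2606 ≈ -0.26262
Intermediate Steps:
v(l, h) = 2 + 2*h*l (v(l, h) = 2*(1 + h*l) = 2 + 2*h*l)
T(m) = -77*√m
T(79)/v(93, 14) = (-77*√79)/(2 + 2*14*93) = (-77*√79)/(2 + 2604) = -77*√79/2606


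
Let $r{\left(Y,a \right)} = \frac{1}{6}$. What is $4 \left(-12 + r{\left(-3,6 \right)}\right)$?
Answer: $- \frac{142}{3} \approx -47.333$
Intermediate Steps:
$r{\left(Y,a \right)} = \frac{1}{6}$
$4 \left(-12 + r{\left(-3,6 \right)}\right) = 4 \left(-12 + \frac{1}{6}\right) = 4 \left(- \frac{71}{6}\right) = - \frac{142}{3}$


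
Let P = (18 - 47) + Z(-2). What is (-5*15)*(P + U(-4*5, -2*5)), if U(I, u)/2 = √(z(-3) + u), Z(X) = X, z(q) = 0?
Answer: 2325 - 150*I*√10 ≈ 2325.0 - 474.34*I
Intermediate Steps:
U(I, u) = 2*√u (U(I, u) = 2*√(0 + u) = 2*√u)
P = -31 (P = (18 - 47) - 2 = -29 - 2 = -31)
(-5*15)*(P + U(-4*5, -2*5)) = (-5*15)*(-31 + 2*√(-2*5)) = -75*(-31 + 2*√(-10)) = -75*(-31 + 2*(I*√10)) = -75*(-31 + 2*I*√10) = 2325 - 150*I*√10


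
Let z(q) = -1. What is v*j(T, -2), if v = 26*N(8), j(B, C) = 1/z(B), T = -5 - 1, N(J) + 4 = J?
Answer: -104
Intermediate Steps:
N(J) = -4 + J
T = -6
j(B, C) = -1 (j(B, C) = 1/(-1) = 1*(-1) = -1)
v = 104 (v = 26*(-4 + 8) = 26*4 = 104)
v*j(T, -2) = 104*(-1) = -104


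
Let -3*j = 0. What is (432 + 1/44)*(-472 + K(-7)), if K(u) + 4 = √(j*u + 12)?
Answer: -2262071/11 + 19009*√3/22 ≈ -2.0415e+5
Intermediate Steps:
j = 0 (j = -⅓*0 = 0)
K(u) = -4 + 2*√3 (K(u) = -4 + √(0*u + 12) = -4 + √(0 + 12) = -4 + √12 = -4 + 2*√3)
(432 + 1/44)*(-472 + K(-7)) = (432 + 1/44)*(-472 + (-4 + 2*√3)) = (432 + 1/44)*(-476 + 2*√3) = 19009*(-476 + 2*√3)/44 = -2262071/11 + 19009*√3/22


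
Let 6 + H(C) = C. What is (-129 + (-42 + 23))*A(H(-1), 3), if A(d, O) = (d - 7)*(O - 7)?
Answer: -8288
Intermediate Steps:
H(C) = -6 + C
A(d, O) = (-7 + O)*(-7 + d) (A(d, O) = (-7 + d)*(-7 + O) = (-7 + O)*(-7 + d))
(-129 + (-42 + 23))*A(H(-1), 3) = (-129 + (-42 + 23))*(49 - 7*3 - 7*(-6 - 1) + 3*(-6 - 1)) = (-129 - 19)*(49 - 21 - 7*(-7) + 3*(-7)) = -148*(49 - 21 + 49 - 21) = -148*56 = -8288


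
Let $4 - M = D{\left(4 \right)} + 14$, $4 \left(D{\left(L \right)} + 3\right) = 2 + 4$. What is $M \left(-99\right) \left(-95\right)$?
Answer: $- \frac{159885}{2} \approx -79943.0$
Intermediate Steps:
$D{\left(L \right)} = - \frac{3}{2}$ ($D{\left(L \right)} = -3 + \frac{2 + 4}{4} = -3 + \frac{1}{4} \cdot 6 = -3 + \frac{3}{2} = - \frac{3}{2}$)
$M = - \frac{17}{2}$ ($M = 4 - \left(- \frac{3}{2} + 14\right) = 4 - \frac{25}{2} = - \frac{17}{2} \approx -8.5$)
$M \left(-99\right) \left(-95\right) = \left(- \frac{17}{2}\right) \left(-99\right) \left(-95\right) = \frac{1683}{2} \left(-95\right) = - \frac{159885}{2}$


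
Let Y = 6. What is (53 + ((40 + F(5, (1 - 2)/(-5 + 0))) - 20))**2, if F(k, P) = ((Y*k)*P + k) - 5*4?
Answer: 4096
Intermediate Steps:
F(k, P) = -20 + k + 6*P*k (F(k, P) = ((6*k)*P + k) - 5*4 = (6*P*k + k) - 1*20 = (k + 6*P*k) - 20 = -20 + k + 6*P*k)
(53 + ((40 + F(5, (1 - 2)/(-5 + 0))) - 20))**2 = (53 + ((40 + (-20 + 5 + 6*((1 - 2)/(-5 + 0))*5)) - 20))**2 = (53 + ((40 + (-20 + 5 + 6*(-1/(-5))*5)) - 20))**2 = (53 + ((40 + (-20 + 5 + 6*(-1*(-1/5))*5)) - 20))**2 = (53 + ((40 + (-20 + 5 + 6*(1/5)*5)) - 20))**2 = (53 + ((40 + (-20 + 5 + 6)) - 20))**2 = (53 + ((40 - 9) - 20))**2 = (53 + (31 - 20))**2 = (53 + 11)**2 = 64**2 = 4096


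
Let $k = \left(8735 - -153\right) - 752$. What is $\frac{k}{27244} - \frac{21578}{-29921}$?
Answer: $\frac{207827072}{203791931} \approx 1.0198$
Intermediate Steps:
$k = 8136$ ($k = \left(8735 + 153\right) - 752 = 8888 - 752 = 8136$)
$\frac{k}{27244} - \frac{21578}{-29921} = \frac{8136}{27244} - \frac{21578}{-29921} = 8136 \cdot \frac{1}{27244} - - \frac{21578}{29921} = \frac{2034}{6811} + \frac{21578}{29921} = \frac{207827072}{203791931}$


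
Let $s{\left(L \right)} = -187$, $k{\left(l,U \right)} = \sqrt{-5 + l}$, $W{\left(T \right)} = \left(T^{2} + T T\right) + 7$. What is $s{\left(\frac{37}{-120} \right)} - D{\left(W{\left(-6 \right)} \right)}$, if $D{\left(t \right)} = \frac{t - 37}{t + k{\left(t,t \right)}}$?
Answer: $- \frac{165221}{881} + \frac{6 \sqrt{74}}{881} \approx -187.48$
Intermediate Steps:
$W{\left(T \right)} = 7 + 2 T^{2}$ ($W{\left(T \right)} = \left(T^{2} + T^{2}\right) + 7 = 2 T^{2} + 7 = 7 + 2 T^{2}$)
$D{\left(t \right)} = \frac{-37 + t}{t + \sqrt{-5 + t}}$ ($D{\left(t \right)} = \frac{t - 37}{t + \sqrt{-5 + t}} = \frac{-37 + t}{t + \sqrt{-5 + t}}$)
$s{\left(\frac{37}{-120} \right)} - D{\left(W{\left(-6 \right)} \right)} = -187 - \frac{-37 + \left(7 + 2 \left(-6\right)^{2}\right)}{\left(7 + 2 \left(-6\right)^{2}\right) + \sqrt{-5 + \left(7 + 2 \left(-6\right)^{2}\right)}} = -187 - \frac{-37 + \left(7 + 2 \cdot 36\right)}{\left(7 + 2 \cdot 36\right) + \sqrt{-5 + \left(7 + 2 \cdot 36\right)}} = -187 - \frac{-37 + \left(7 + 72\right)}{\left(7 + 72\right) + \sqrt{-5 + \left(7 + 72\right)}} = -187 - \frac{-37 + 79}{79 + \sqrt{-5 + 79}} = -187 - \frac{1}{79 + \sqrt{74}} \cdot 42 = -187 - \frac{42}{79 + \sqrt{74}}$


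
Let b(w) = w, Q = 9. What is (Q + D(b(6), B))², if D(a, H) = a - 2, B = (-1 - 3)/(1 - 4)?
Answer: 169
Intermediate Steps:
B = 4/3 (B = -4/(-3) = -4*(-⅓) = 4/3 ≈ 1.3333)
D(a, H) = -2 + a
(Q + D(b(6), B))² = (9 + (-2 + 6))² = (9 + 4)² = 13² = 169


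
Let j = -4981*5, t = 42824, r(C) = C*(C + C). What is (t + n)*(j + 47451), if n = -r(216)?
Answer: -1138302448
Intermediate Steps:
r(C) = 2*C**2 (r(C) = C*(2*C) = 2*C**2)
n = -93312 (n = -2*216**2 = -2*46656 = -1*93312 = -93312)
j = -24905
(t + n)*(j + 47451) = (42824 - 93312)*(-24905 + 47451) = -50488*22546 = -1138302448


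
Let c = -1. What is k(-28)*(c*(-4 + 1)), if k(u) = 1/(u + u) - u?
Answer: 4701/56 ≈ 83.946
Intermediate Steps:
k(u) = 1/(2*u) - u
k(-28)*(c*(-4 + 1)) = ((1/2)/(-28) - 1*(-28))*(-(-4 + 1)) = ((1/2)*(-1/28) + 28)*(-1*(-3)) = (-1/56 + 28)*3 = (1567/56)*3 = 4701/56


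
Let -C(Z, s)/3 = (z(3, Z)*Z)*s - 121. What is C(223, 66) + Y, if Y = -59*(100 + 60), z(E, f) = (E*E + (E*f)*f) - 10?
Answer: -6587167721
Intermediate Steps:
z(E, f) = -10 + E² + E*f² (z(E, f) = (E² + E*f²) - 10 = -10 + E² + E*f²)
C(Z, s) = 363 - 3*Z*s*(-1 + 3*Z²) (C(Z, s) = -3*(((-10 + 3² + 3*Z²)*Z)*s - 121) = -3*(((-10 + 9 + 3*Z²)*Z)*s - 121) = -3*(((-1 + 3*Z²)*Z)*s - 121) = -3*((Z*(-1 + 3*Z²))*s - 121) = -3*(Z*s*(-1 + 3*Z²) - 121) = -3*(-121 + Z*s*(-1 + 3*Z²)) = 363 - 3*Z*s*(-1 + 3*Z²))
Y = -9440 (Y = -59*160 = -9440)
C(223, 66) + Y = (363 - 3*223*66*(-1 + 3*223²)) - 9440 = (363 - 3*223*66*(-1 + 3*49729)) - 9440 = (363 - 3*223*66*(-1 + 149187)) - 9440 = (363 - 3*223*66*149186) - 9440 = (363 - 6587158644) - 9440 = -6587158281 - 9440 = -6587167721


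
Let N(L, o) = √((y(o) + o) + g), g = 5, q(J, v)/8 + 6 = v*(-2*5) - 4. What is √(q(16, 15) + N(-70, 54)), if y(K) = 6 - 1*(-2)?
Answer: √(-1280 + √67) ≈ 35.663*I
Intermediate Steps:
y(K) = 8 (y(K) = 6 + 2 = 8)
q(J, v) = -80 - 80*v (q(J, v) = -48 + 8*(v*(-2*5) - 4) = -48 + 8*(v*(-10) - 4) = -48 + 8*(-10*v - 4) = -48 + 8*(-4 - 10*v) = -48 + (-32 - 80*v) = -80 - 80*v)
N(L, o) = √(13 + o) (N(L, o) = √((8 + o) + 5) = √(13 + o))
√(q(16, 15) + N(-70, 54)) = √((-80 - 80*15) + √(13 + 54)) = √((-80 - 1200) + √67) = √(-1280 + √67)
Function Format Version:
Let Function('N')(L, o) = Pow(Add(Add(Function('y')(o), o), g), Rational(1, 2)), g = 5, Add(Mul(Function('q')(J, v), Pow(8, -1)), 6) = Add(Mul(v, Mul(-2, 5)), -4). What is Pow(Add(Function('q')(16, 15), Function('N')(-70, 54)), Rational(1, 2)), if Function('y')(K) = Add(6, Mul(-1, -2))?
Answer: Pow(Add(-1280, Pow(67, Rational(1, 2))), Rational(1, 2)) ≈ Mul(35.663, I)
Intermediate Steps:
Function('y')(K) = 8 (Function('y')(K) = Add(6, 2) = 8)
Function('q')(J, v) = Add(-80, Mul(-80, v)) (Function('q')(J, v) = Add(-48, Mul(8, Add(Mul(v, Mul(-2, 5)), -4))) = Add(-48, Mul(8, Add(Mul(v, -10), -4))) = Add(-48, Mul(8, Add(Mul(-10, v), -4))) = Add(-48, Mul(8, Add(-4, Mul(-10, v)))) = Add(-48, Add(-32, Mul(-80, v))) = Add(-80, Mul(-80, v)))
Function('N')(L, o) = Pow(Add(13, o), Rational(1, 2)) (Function('N')(L, o) = Pow(Add(Add(8, o), 5), Rational(1, 2)) = Pow(Add(13, o), Rational(1, 2)))
Pow(Add(Function('q')(16, 15), Function('N')(-70, 54)), Rational(1, 2)) = Pow(Add(Add(-80, Mul(-80, 15)), Pow(Add(13, 54), Rational(1, 2))), Rational(1, 2)) = Pow(Add(Add(-80, -1200), Pow(67, Rational(1, 2))), Rational(1, 2)) = Pow(Add(-1280, Pow(67, Rational(1, 2))), Rational(1, 2))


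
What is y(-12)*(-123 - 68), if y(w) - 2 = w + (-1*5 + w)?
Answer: 5157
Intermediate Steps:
y(w) = -3 + 2*w (y(w) = 2 + (w + (-1*5 + w)) = 2 + (w + (-5 + w)) = 2 + (-5 + 2*w) = -3 + 2*w)
y(-12)*(-123 - 68) = (-3 + 2*(-12))*(-123 - 68) = (-3 - 24)*(-191) = -27*(-191) = 5157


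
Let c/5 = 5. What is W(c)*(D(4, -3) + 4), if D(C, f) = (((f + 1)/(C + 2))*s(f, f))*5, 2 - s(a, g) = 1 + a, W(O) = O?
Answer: -200/3 ≈ -66.667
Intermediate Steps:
c = 25 (c = 5*5 = 25)
s(a, g) = 1 - a (s(a, g) = 2 - (1 + a) = 2 + (-1 - a) = 1 - a)
D(C, f) = 5*(1 + f)*(1 - f)/(2 + C) (D(C, f) = (((f + 1)/(C + 2))*(1 - f))*5 = (((1 + f)/(2 + C))*(1 - f))*5 = ((1 + f)*(1 - f)/(2 + C))*5 = 5*(1 + f)*(1 - f)/(2 + C))
W(c)*(D(4, -3) + 4) = 25*(5*(1 - 1*(-3)**2)/(2 + 4) + 4) = 25*(5*(1 - 1*9)/6 + 4) = 25*(5*(1/6)*(1 - 9) + 4) = 25*(5*(1/6)*(-8) + 4) = 25*(-20/3 + 4) = 25*(-8/3) = -200/3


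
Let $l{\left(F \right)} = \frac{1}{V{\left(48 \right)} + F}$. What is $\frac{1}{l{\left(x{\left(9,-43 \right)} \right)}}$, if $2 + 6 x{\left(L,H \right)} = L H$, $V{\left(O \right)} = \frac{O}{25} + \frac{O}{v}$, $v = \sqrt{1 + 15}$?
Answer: $- \frac{7637}{150} \approx -50.913$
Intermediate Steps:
$v = 4$ ($v = \sqrt{16} = 4$)
$V{\left(O \right)} = \frac{29 O}{100}$ ($V{\left(O \right)} = \frac{O}{25} + \frac{O}{4} = \frac{29 O}{100}$)
$x{\left(L,H \right)} = - \frac{1}{3} + \frac{H L}{6}$ ($x{\left(L,H \right)} = - \frac{1}{3} + \frac{L H}{6} = - \frac{1}{3} + \frac{H L}{6}$)
$l{\left(F \right)} = \frac{1}{\frac{348}{25} + F}$ ($l{\left(F \right)} = \frac{1}{\frac{29}{100} \cdot 48 + F} = \frac{1}{\frac{348}{25} + F}$)
$\frac{1}{l{\left(x{\left(9,-43 \right)} \right)}} = \frac{1}{25 \frac{1}{348 + 25 \left(- \frac{1}{3} + \frac{1}{6} \left(-43\right) 9\right)}} = \frac{1}{25 \frac{1}{348 + 25 \left(- \frac{1}{3} - \frac{129}{2}\right)}} = \frac{1}{25 \frac{1}{348 + 25 \left(- \frac{389}{6}\right)}} = \frac{1}{25 \frac{1}{348 - \frac{9725}{6}}} = \frac{1}{25 \frac{1}{- \frac{7637}{6}}} = \frac{1}{25 \left(- \frac{6}{7637}\right)} = \frac{1}{- \frac{150}{7637}} = - \frac{7637}{150}$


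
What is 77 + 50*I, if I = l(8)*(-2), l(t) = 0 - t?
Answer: 877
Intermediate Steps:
l(t) = -t
I = 16 (I = -1*8*(-2) = -8*(-2) = 16)
77 + 50*I = 77 + 50*16 = 77 + 800 = 877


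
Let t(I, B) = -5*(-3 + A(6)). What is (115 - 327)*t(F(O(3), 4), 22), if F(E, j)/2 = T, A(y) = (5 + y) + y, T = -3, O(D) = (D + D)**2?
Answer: 14840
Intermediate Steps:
O(D) = 4*D**2 (O(D) = (2*D)**2 = 4*D**2)
A(y) = 5 + 2*y
F(E, j) = -6 (F(E, j) = 2*(-3) = -6)
t(I, B) = -70 (t(I, B) = -5*(-3 + (5 + 2*6)) = -5*(-3 + (5 + 12)) = -5*(-3 + 17) = -5*14 = -70)
(115 - 327)*t(F(O(3), 4), 22) = (115 - 327)*(-70) = -212*(-70) = 14840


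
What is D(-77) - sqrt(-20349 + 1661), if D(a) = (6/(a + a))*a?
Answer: 3 - 16*I*sqrt(73) ≈ 3.0 - 136.7*I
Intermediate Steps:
D(a) = 3 (D(a) = (6/(2*a))*a = ((1/(2*a))*6)*a = (3/a)*a = 3)
D(-77) - sqrt(-20349 + 1661) = 3 - sqrt(-20349 + 1661) = 3 - sqrt(-18688) = 3 - 16*I*sqrt(73)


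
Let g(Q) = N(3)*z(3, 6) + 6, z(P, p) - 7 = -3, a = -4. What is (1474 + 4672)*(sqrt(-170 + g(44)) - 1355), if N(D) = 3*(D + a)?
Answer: -8327830 + 24584*I*sqrt(11) ≈ -8.3278e+6 + 81536.0*I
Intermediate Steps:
z(P, p) = 4 (z(P, p) = 7 - 3 = 4)
N(D) = -12 + 3*D (N(D) = 3*(D - 4) = 3*(-4 + D) = -12 + 3*D)
g(Q) = -6 (g(Q) = (-12 + 3*3)*4 + 6 = (-12 + 9)*4 + 6 = -3*4 + 6 = -12 + 6 = -6)
(1474 + 4672)*(sqrt(-170 + g(44)) - 1355) = (1474 + 4672)*(sqrt(-170 - 6) - 1355) = 6146*(sqrt(-176) - 1355) = 6146*(4*I*sqrt(11) - 1355) = 6146*(-1355 + 4*I*sqrt(11)) = -8327830 + 24584*I*sqrt(11)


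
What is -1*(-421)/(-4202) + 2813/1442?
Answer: 2803286/1514821 ≈ 1.8506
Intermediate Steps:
-1*(-421)/(-4202) + 2813/1442 = 421*(-1/4202) + 2813*(1/1442) = -421/4202 + 2813/1442 = 2803286/1514821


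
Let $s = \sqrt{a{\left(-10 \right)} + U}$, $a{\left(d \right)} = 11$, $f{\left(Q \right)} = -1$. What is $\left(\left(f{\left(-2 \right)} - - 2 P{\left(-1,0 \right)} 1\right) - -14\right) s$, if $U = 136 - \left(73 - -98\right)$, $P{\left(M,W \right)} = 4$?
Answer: $42 i \sqrt{6} \approx 102.88 i$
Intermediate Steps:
$U = -35$ ($U = 136 - \left(73 + 98\right) = 136 - 171 = -35$)
$s = 2 i \sqrt{6}$ ($s = \sqrt{11 - 35} = \sqrt{-24} = 2 i \sqrt{6} \approx 4.899 i$)
$\left(\left(f{\left(-2 \right)} - - 2 P{\left(-1,0 \right)} 1\right) - -14\right) s = \left(\left(-1 - \left(-2\right) 4 \cdot 1\right) - -14\right) 2 i \sqrt{6} = \left(\left(-1 - \left(-8\right) 1\right) + 14\right) 2 i \sqrt{6} = \left(\left(-1 - -8\right) + 14\right) 2 i \sqrt{6} = \left(\left(-1 + 8\right) + 14\right) 2 i \sqrt{6} = \left(7 + 14\right) 2 i \sqrt{6} = 21 \cdot 2 i \sqrt{6} = 42 i \sqrt{6}$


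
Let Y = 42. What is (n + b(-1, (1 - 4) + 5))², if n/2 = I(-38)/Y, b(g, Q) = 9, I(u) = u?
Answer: 22801/441 ≈ 51.703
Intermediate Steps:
n = -38/21 (n = 2*(-38/42) = 2*(-38*1/42) = 2*(-19/21) = -38/21 ≈ -1.8095)
(n + b(-1, (1 - 4) + 5))² = (-38/21 + 9)² = (151/21)² = 22801/441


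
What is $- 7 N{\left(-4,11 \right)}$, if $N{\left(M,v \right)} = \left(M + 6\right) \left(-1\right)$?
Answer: $14$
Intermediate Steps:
$N{\left(M,v \right)} = -6 - M$ ($N{\left(M,v \right)} = \left(6 + M\right) \left(-1\right) = -6 - M$)
$- 7 N{\left(-4,11 \right)} = - 7 \left(-6 - -4\right) = - 7 \left(-6 + 4\right) = \left(-7\right) \left(-2\right) = 14$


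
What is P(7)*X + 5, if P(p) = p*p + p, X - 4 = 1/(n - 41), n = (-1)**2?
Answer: 1138/5 ≈ 227.60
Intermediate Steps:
n = 1
X = 159/40 (X = 4 + 1/(1 - 41) = 4 + 1/(-40) = 4 - 1/40 = 159/40 ≈ 3.9750)
P(p) = p + p**2 (P(p) = p**2 + p = p + p**2)
P(7)*X + 5 = (7*(1 + 7))*(159/40) + 5 = (7*8)*(159/40) + 5 = 56*(159/40) + 5 = 1113/5 + 5 = 1138/5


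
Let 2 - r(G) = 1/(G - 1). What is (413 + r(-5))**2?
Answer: 6205081/36 ≈ 1.7236e+5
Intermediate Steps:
r(G) = 2 - 1/(-1 + G) (r(G) = 2 - 1/(G - 1) = 2 - 1/(-1 + G))
(413 + r(-5))**2 = (413 + (-3 + 2*(-5))/(-1 - 5))**2 = (413 + (-3 - 10)/(-6))**2 = (413 - 1/6*(-13))**2 = (413 + 13/6)**2 = (2491/6)**2 = 6205081/36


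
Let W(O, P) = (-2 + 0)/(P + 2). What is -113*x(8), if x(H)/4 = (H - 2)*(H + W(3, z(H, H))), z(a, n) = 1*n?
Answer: -105768/5 ≈ -21154.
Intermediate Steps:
z(a, n) = n
W(O, P) = -2/(2 + P)
x(H) = 4*(-2 + H)*(H - 2/(2 + H)) (x(H) = 4*((H - 2)*(H - 2/(2 + H))) = 4*((-2 + H)*(H - 2/(2 + H))) = 4*(-2 + H)*(H - 2/(2 + H)))
-113*x(8) = -452*(4 + 8³ - 6*8)/(2 + 8) = -452*(4 + 512 - 48)/10 = -452*468/10 = -113*936/5 = -105768/5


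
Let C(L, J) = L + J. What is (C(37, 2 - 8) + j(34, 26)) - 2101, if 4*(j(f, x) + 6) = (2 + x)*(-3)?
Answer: -2097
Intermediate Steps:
j(f, x) = -15/2 - 3*x/4 (j(f, x) = -6 + ((2 + x)*(-3))/4 = -6 + (-6 - 3*x)/4 = -6 + (-3/2 - 3*x/4) = -15/2 - 3*x/4)
C(L, J) = J + L
(C(37, 2 - 8) + j(34, 26)) - 2101 = (((2 - 8) + 37) + (-15/2 - ¾*26)) - 2101 = ((-6 + 37) + (-15/2 - 39/2)) - 2101 = (31 - 27) - 2101 = 4 - 2101 = -2097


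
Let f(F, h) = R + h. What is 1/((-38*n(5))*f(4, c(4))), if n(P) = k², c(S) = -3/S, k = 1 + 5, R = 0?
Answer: 1/1026 ≈ 0.00097466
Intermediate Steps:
k = 6
n(P) = 36 (n(P) = 6² = 36)
f(F, h) = h (f(F, h) = 0 + h = h)
1/((-38*n(5))*f(4, c(4))) = 1/((-38*36)*(-3/4)) = 1/(-(-4104)/4) = 1/(-1368*(-¾)) = 1/1026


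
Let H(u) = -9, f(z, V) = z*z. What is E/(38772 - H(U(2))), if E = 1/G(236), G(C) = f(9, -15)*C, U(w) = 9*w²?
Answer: 1/741337596 ≈ 1.3489e-9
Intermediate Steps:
f(z, V) = z²
G(C) = 81*C (G(C) = 9²*C = 81*C)
E = 1/19116 (E = 1/(81*236) = 1/19116 ≈ 5.2312e-5)
E/(38772 - H(U(2))) = 1/(19116*(38772 - 1*(-9))) = 1/(19116*(38772 + 9)) = (1/19116)/38781 = (1/19116)*(1/38781) = 1/741337596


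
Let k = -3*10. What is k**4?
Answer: 810000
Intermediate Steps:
k = -30
k**4 = (-30)**4 = 810000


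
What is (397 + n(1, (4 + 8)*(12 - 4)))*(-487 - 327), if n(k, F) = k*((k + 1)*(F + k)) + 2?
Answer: -482702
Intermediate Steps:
n(k, F) = 2 + k*(1 + k)*(F + k) (n(k, F) = k*((1 + k)*(F + k)) + 2 = k*(1 + k)*(F + k) + 2 = 2 + k*(1 + k)*(F + k))
(397 + n(1, (4 + 8)*(12 - 4)))*(-487 - 327) = (397 + (2 + 1² + 1³ + ((4 + 8)*(12 - 4))*1 + ((4 + 8)*(12 - 4))*1²))*(-487 - 327) = (397 + (2 + 1 + 1 + (12*8)*1 + (12*8)*1))*(-814) = (397 + (2 + 1 + 1 + 96*1 + 96*1))*(-814) = (397 + (2 + 1 + 1 + 96 + 96))*(-814) = (397 + 196)*(-814) = 593*(-814) = -482702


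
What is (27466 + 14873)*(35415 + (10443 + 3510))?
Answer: 2090191752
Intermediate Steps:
(27466 + 14873)*(35415 + (10443 + 3510)) = 42339*(35415 + 13953) = 42339*49368 = 2090191752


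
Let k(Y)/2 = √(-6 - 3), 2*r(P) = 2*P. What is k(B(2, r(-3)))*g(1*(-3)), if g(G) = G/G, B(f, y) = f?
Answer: 6*I ≈ 6.0*I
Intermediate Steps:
r(P) = P (r(P) = (2*P)/2 = P)
g(G) = 1
k(Y) = 6*I (k(Y) = 2*√(-6 - 3) = 2*√(-9) = 2*(3*I) = 6*I)
k(B(2, r(-3)))*g(1*(-3)) = (6*I)*1 = 6*I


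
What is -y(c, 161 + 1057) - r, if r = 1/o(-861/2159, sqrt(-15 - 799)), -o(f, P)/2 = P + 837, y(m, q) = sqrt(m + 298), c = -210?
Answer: (-I - 88*sqrt(37) + 3348*I*sqrt(22))/(2*(sqrt(814) - 837*I)) ≈ -9.3802 - 2.0339e-5*I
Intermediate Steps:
y(m, q) = sqrt(298 + m)
o(f, P) = -1674 - 2*P (o(f, P) = -2*(P + 837) = -2*(837 + P) = -1674 - 2*P)
r = 1/(-1674 - 2*I*sqrt(814)) (r = 1/(-1674 - 2*sqrt(-15 - 799)) = 1/(-1674 - 2*I*sqrt(814)) ≈ -0.00059668 + 2.0339e-5*I)
-y(c, 161 + 1057) - r = -sqrt(298 - 210) - I/(2*(sqrt(814) - 837*I)) = -sqrt(88) - I/(2*(sqrt(814) - 837*I)) = -2*sqrt(22) - I/(2*(sqrt(814) - 837*I))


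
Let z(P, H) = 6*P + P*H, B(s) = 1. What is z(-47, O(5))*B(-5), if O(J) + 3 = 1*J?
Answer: -376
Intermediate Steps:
O(J) = -3 + J (O(J) = -3 + 1*J = -3 + J)
z(P, H) = 6*P + H*P
z(-47, O(5))*B(-5) = -47*(6 + (-3 + 5))*1 = -47*(6 + 2)*1 = -47*8*1 = -376*1 = -376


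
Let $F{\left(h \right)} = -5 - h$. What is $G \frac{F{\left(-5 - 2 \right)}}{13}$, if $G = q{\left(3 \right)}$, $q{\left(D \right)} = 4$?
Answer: $\frac{8}{13} \approx 0.61539$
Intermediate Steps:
$G = 4$
$G \frac{F{\left(-5 - 2 \right)}}{13} = 4 \frac{-5 - \left(-5 - 2\right)}{13} = 4 \left(-5 - \left(-5 - 2\right)\right) \frac{1}{13} = 4 \left(-5 - -7\right) \frac{1}{13} = 4 \left(-5 + 7\right) \frac{1}{13} = 4 \cdot 2 \cdot \frac{1}{13} = 4 \cdot \frac{2}{13} = \frac{8}{13}$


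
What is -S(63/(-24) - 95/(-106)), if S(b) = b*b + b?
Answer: -226497/179776 ≈ -1.2599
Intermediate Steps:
S(b) = b + b² (S(b) = b² + b = b + b²)
-S(63/(-24) - 95/(-106)) = -(63/(-24) - 95/(-106))*(1 + (63/(-24) - 95/(-106))) = -(63*(-1/24) - 95*(-1/106))*(1 + (63*(-1/24) - 95*(-1/106))) = -(-21/8 + 95/106)*(1 + (-21/8 + 95/106)) = -(-733)*(1 - 733/424)/424 = -(-733)*(-309)/(424*424) = -1*226497/179776 = -226497/179776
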